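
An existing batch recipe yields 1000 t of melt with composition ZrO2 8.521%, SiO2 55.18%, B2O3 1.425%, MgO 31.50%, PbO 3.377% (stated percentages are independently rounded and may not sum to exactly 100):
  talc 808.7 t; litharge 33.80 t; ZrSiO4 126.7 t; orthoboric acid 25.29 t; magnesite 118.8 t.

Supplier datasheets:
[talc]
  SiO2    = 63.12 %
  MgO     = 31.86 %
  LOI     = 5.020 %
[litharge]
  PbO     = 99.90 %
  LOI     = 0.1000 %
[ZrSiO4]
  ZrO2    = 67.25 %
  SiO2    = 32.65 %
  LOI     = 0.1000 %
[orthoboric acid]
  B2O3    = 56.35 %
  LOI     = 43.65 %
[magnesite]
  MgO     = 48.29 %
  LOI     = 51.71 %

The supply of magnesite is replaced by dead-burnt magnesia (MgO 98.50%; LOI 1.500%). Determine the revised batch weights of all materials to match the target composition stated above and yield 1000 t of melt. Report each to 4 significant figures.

The intermediate values appear rounded to 4 significant digits within the worked lines. All internal work keeps full precision through the solve — each reported number includes exactly one rounding; the derived quantities are carried from the batch weights at 1000 t of glass at exact precision (glass mass, totals, five oxide percentages, LOI, yield), exactly as printed in question or answer.
Target masses of each oxide per 1000 t melt:
  ZrO2: 8.521% × 1000 = 85.21 t
  SiO2: 55.18% × 1000 = 551.8 t
  B2O3: 1.425% × 1000 = 14.25 t
  MgO: 31.50% × 1000 = 315.0 t
  PbO: 3.377% × 1000 = 33.77 t
Verifying the oxide balance using the reported weights, for the quoted basis mass (summed amounts equal target values net of answer rounding effects):
  ZrO2: 126.7·0.6725 = 85.21 t (target 85.21 t)
  SiO2: 808.7·0.6312 + 126.7·0.3265 = 551.8 t (target 551.8 t)
  B2O3: 25.29·0.5635 = 14.25 t (target 14.25 t)
  MgO: 808.7·0.3186 + 58.23·0.9850 = 315.0 t (target 315.0 t)
  PbO: 33.80·0.9990 = 33.77 t (target 33.77 t)
The glass-mass cross-check: the batch minus its LOI: 1000 t (per-oxide target masses sum to 1000 t; the stated basis being 1000 t — differing by rounding only).
Batch grand total — Σ batch = 1053 t; LOI loss = Σ batch·LOI = 52.67 t; glass ÷ batch gives a yield of 95.00%.

Revised batch per 1000 t melt:
  talc: 808.7 t
  litharge: 33.80 t
  ZrSiO4: 126.7 t
  orthoboric acid: 25.29 t
  dead-burnt magnesia: 58.23 t
Total batch = 1053 t; LOI loss = 52.67 t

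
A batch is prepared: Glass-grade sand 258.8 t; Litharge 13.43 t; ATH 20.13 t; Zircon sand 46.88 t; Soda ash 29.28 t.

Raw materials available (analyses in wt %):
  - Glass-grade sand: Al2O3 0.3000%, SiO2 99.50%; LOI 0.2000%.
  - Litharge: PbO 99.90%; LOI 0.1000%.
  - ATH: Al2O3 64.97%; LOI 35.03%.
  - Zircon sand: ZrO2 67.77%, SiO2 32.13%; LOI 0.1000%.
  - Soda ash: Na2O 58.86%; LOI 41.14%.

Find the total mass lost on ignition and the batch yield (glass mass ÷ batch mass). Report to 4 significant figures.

All internal work carries full precision from start to finish. Mid-chain values are rounded to four significant digits when quoted. Every reported number is rounded only once; derived quantities, including totals, LOI, the five compositions, yield, glass mass, are recomputed from the batch weights at 348.8 t of glass at full float precision as written in the problem or the answer.
Per-material ignition loss:
  Glass-grade sand: 258.8 × 0.002000 = 0.5176 t
  Litharge: 13.43 × 0.001000 = 0.01343 t
  ATH: 20.13 × 0.3503 = 7.052 t
  Zircon sand: 46.88 × 0.001000 = 0.04688 t
  Soda ash: 29.28 × 0.4114 = 12.05 t
Total LOI = 19.68 t
Glass = batch − LOI = 368.5 − 19.68 = 348.8 t

LOI loss = 19.68 t; glass = 348.8 t; yield = 94.66%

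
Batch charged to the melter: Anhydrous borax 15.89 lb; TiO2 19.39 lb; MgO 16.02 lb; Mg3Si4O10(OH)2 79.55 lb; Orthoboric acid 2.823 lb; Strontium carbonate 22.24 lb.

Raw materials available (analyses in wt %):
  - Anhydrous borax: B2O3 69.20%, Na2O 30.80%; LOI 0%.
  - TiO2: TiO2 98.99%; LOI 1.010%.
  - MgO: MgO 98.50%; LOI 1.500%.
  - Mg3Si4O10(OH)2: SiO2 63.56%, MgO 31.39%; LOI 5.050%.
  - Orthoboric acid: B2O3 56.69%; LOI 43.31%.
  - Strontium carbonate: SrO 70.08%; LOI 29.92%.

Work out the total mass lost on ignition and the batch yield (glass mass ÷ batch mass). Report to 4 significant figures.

LOI loss = 12.33 lb; glass = 143.6 lb; yield = 92.09%

Each numeric step carries full float precision in all steps — intermediates appear, with 4-significant-figure rounding, in the printout; a single rounding completes each reported figure; derived quantities, including glass mass, six oxide percentages, ignition loss, yield, totals, are rebuilt using the weight values for 143.6 lb of glass in exact precision precisely as stated by the question or the answer.
LOI of each material in turn:
  Anhydrous borax: 15.89 × 0 = 0 lb
  TiO2: 19.39 × 0.01010 = 0.1958 lb
  MgO: 16.02 × 0.01500 = 0.2403 lb
  Mg3Si4O10(OH)2: 79.55 × 0.05050 = 4.017 lb
  Orthoboric acid: 2.823 × 0.4331 = 1.223 lb
  Strontium carbonate: 22.24 × 0.2992 = 6.654 lb
Total LOI = 12.33 lb
Glass = batch − LOI = 155.9 − 12.33 = 143.6 lb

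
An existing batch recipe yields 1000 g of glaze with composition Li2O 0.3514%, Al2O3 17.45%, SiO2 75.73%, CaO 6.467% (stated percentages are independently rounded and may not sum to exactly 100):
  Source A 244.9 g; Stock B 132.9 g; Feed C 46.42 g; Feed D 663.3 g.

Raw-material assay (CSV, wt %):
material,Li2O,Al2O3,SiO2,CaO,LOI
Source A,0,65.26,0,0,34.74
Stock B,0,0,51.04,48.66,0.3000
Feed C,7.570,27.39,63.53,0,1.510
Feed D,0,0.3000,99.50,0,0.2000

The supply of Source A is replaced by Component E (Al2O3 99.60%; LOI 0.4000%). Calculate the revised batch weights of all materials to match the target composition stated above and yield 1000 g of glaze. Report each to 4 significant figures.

Revised batch per 1000 g glaze:
  Component E: 160.4 g
  Stock B: 132.9 g
  Feed C: 46.42 g
  Feed D: 663.3 g
Total batch = 1003 g; LOI loss = 3.068 g

All internal work carries full float precision through the solve — mid-chain values appear (rounded to four significant figures) as written; every reported figure sees exactly one rounding; all derived quantities, which include four oxide percentages, the yield, ignition loss, the totals, glass mass, are carried at full precision, as given in the problem or answer text, using the weight values at 1000 g of glass.
Target oxide masses per 1000 g glaze:
  Li2O: 0.3514% × 1000 = 3.514 g
  Al2O3: 17.45% × 1000 = 174.5 g
  SiO2: 75.73% × 1000 = 757.3 g
  CaO: 6.467% × 1000 = 64.67 g
Balance tally, oxide-wise, from the weights as reported, on the stated basis (delivered sums recover each target modulo rounding of the values):
  Li2O: 46.42·0.07570 = 3.514 g (target 3.514 g)
  Al2O3: 160.4·0.9960 + 46.42·0.2739 + 663.3·0.003000 = 174.5 g (target 174.5 g)
  SiO2: 132.9·0.5104 + 46.42·0.6353 + 663.3·0.9950 = 757.3 g (target 757.3 g)
  CaO: 132.9·0.4866 = 64.67 g (target 64.67 g)
Auditing the glass mass value: batch Σ − ignition loss = 1000 g (the targets, summed, come to 1000 g; with the basis standing at 1000 g — differing by rounding only).
Adding the batch up: Σ batch = 1003 g; Σ batch·LOI gives LOI loss = 3.068 g; the yield ratio, glass ÷ batch: 99.69%.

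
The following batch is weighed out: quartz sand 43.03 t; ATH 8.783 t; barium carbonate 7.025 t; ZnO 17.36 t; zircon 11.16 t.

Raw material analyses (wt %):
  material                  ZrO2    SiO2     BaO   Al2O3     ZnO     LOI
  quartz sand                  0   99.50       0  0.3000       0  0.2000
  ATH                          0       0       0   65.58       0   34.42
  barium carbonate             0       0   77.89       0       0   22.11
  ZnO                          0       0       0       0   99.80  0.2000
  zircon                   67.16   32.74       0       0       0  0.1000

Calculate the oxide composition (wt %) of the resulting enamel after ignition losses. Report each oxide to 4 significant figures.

All internal work maintains full float precision in all steps; the intermediate values are printed (rounded to four significant figures) within the worked lines. Each reported number sees exactly one rounding — derived quantities, including the yield, LOI, five oxide percentages, glass mass, totals, are computed using the weight values at 82.65 t of glass at exact precision precisely as stated by either problem or answer.
Delivered oxide masses:
  ZrO2: 11.16·0.6716 = 7.495 t
  SiO2: 43.03·0.9950 + 11.16·0.3274 = 46.47 t
  BaO: 7.025·0.7789 = 5.472 t
  Al2O3: 43.03·0.003000 + 8.783·0.6558 = 5.889 t
  ZnO: 17.36·0.9980 = 17.33 t
LOI: 43.03·0.002000 + 8.783·0.3442 + 7.025·0.2211 + 17.36·0.002000 + 11.16·0.001000 = 4.708 t
Glass mass = batch − LOI = 87.36 − 4.708 = 82.65 t (consistent with Σ oxide mass)
wt %: oxide over glass, times 100

Glass mass = 82.65 t (batch 87.36 − LOI 4.708).
Composition: ZrO2 9.068%, SiO2 56.22%, BaO 6.620%, Al2O3 7.125%, ZnO 20.96%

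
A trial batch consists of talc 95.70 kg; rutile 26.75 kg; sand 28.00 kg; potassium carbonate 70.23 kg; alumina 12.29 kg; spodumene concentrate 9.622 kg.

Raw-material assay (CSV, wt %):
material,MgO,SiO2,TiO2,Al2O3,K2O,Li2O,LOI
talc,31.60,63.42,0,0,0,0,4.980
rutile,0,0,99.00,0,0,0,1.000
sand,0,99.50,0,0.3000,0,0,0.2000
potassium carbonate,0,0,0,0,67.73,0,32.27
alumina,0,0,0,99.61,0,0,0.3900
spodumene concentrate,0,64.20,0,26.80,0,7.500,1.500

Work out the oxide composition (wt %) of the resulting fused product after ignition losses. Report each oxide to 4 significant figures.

Every computation maintains full float precision through the solve — mid-chain values are displayed rounded to four significant figures across the worked steps; each reported number is rounded only once — derived quantities are recomputed starting from the weights for 214.6 kg of glass in full precision (yield, net glass mass, six oxide percentages, totals, LOI) as written in question or answer.
Delivered oxide masses:
  MgO: 95.70·0.3160 = 30.24 kg
  SiO2: 95.70·0.6342 + 28.00·0.9950 + 9.622·0.6420 = 94.73 kg
  TiO2: 26.75·0.9900 = 26.48 kg
  Al2O3: 28.00·0.003000 + 12.29·0.9961 + 9.622·0.2680 = 14.90 kg
  K2O: 70.23·0.6773 = 47.57 kg
  Li2O: 9.622·0.07500 = 0.7217 kg
LOI: 95.70·0.04980 + 26.75·0.01000 + 28.00·0.002000 + 70.23·0.3227 + 12.29·0.003900 + 9.622·0.01500 = 27.94 kg
Glass = total batch minus LOI = 242.6 − 27.94 = 214.6 kg (consistent with Σ oxide mass)
each wt % is 100 × oxide ÷ glass

Glass mass = 214.6 kg (batch 242.6 − LOI 27.94).
Composition: MgO 14.09%, SiO2 44.13%, TiO2 12.34%, Al2O3 6.944%, K2O 22.16%, Li2O 0.3362%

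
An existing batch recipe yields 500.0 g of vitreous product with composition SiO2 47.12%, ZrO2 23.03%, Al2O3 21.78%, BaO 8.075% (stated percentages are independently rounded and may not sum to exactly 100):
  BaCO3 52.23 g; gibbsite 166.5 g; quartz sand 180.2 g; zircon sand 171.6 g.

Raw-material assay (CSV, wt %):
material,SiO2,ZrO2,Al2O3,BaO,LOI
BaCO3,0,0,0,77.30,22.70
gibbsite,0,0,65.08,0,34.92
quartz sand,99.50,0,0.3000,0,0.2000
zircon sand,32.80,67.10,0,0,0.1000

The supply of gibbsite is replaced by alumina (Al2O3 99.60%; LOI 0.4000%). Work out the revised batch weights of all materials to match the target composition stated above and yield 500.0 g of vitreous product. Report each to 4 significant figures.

Revised batch per 500.0 g vitreous product:
  BaCO3: 52.23 g
  alumina: 108.8 g
  quartz sand: 180.2 g
  zircon sand: 171.6 g
Total batch = 512.8 g; LOI loss = 12.82 g

The working math holds exact precision in every operation. Mid-chain values are displayed, with 4-significant-digit rounding, as written. Every reported value undergoes a single rounding. The derived quantities are computed using the weight values at 500.0 g of glass in exact precision (yield, glass mass, ignition loss, the four compositions, totals) as written in the question or the answer.
The oxide mass targets at 500.0 g vitreous product:
  SiO2: 47.12% × 500.0 = 235.6 g
  ZrO2: 23.03% × 500.0 = 115.2 g
  Al2O3: 21.78% × 500.0 = 108.9 g
  BaO: 8.075% × 500.0 = 40.37 g
Balance tally, oxide-wise, given the weights on record, versus the basis set out (delivered sums recover each target given rounding of the digits):
  SiO2: 180.2·0.9950 + 171.6·0.3280 = 235.6 g (target 235.6 g)
  ZrO2: 171.6·0.6710 = 115.1 g (target 115.2 g)
  Al2O3: 108.8·0.9960 + 180.2·0.003000 = 108.9 g (target 108.9 g)
  BaO: 52.23·0.7730 = 40.37 g (target 40.37 g)
Mass balance on the glass: the batch minus its LOI: 500.0 g (the Σ of target masses is 500.0 g; against the stated basis, 500.0 g — gaps are rounding artifacts).
Batch grand total — Σ batch = 512.8 g; loss to ignition Σ batch·LOI = 12.82 g; yield = glass ÷ total batch = 97.50%.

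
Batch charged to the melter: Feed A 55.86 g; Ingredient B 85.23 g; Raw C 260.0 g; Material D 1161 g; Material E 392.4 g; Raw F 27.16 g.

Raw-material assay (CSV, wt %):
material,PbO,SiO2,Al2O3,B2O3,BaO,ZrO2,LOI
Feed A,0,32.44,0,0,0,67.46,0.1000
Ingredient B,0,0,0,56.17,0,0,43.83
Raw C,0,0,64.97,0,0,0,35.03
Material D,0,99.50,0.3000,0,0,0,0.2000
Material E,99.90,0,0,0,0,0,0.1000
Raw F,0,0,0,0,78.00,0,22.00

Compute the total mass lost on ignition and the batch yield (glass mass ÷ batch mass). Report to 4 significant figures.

LOI loss = 137.2 g; glass = 1844 g; yield = 93.08%

Intermediates appear (rounded to 4 significant figures) in the working — all internal work carries full float precision through the solve. Every reported number receives exactly one rounding. The derived quantities are recomputed from the weighed amounts for 1844 g of glass at exact precision (net glass mass, the six compositions, totals, LOI, yield), precisely as stated by either problem or answer.
Ignition loss by material:
  Feed A: 55.86 × 0.001000 = 0.05586 g
  Ingredient B: 85.23 × 0.4383 = 37.36 g
  Raw C: 260.0 × 0.3503 = 91.08 g
  Material D: 1161 × 0.002000 = 2.322 g
  Material E: 392.4 × 0.001000 = 0.3924 g
  Raw F: 27.16 × 0.2200 = 5.975 g
Total LOI = 137.2 g
Glass = batch − LOI = 1982 − 137.2 = 1844 g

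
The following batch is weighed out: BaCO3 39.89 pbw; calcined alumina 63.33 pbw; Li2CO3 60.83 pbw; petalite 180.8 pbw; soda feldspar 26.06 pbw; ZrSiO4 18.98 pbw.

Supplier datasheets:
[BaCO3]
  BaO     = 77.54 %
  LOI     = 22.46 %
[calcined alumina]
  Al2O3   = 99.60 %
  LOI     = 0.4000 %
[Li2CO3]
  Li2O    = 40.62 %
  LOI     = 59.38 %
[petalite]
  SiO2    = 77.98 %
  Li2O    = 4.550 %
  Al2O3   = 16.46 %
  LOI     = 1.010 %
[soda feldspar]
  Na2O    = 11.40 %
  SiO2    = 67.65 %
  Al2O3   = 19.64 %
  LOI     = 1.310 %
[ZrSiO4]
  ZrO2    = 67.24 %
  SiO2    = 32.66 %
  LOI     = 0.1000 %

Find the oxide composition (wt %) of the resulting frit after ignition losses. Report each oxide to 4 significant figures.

Working values are printed with 4-significant-figure rounding when written out — each numeric step holds full precision through every step — a single rounding completes each reported result. Derived quantities are re-derived starting from the weights at 342.4 pbw of glass in exact precision (glass mass, yield, ignition loss, totals, six oxide percentages), precisely as stated by the problem or the answer.
Oxide-by-oxide delivered mass:
  Na2O: 26.06·0.1140 = 2.971 pbw
  ZrO2: 18.98·0.6724 = 12.76 pbw
  BaO: 39.89·0.7754 = 30.93 pbw
  SiO2: 180.8·0.7798 + 26.06·0.6765 + 18.98·0.3266 = 164.8 pbw
  Li2O: 60.83·0.4062 + 180.8·0.04550 = 32.94 pbw
  Al2O3: 63.33·0.9960 + 180.8·0.1646 + 26.06·0.1964 = 97.95 pbw
LOI: 39.89·0.2246 + 63.33·0.004000 + 60.83·0.5938 + 180.8·0.01010 + 26.06·0.01310 + 18.98·0.001000 = 47.52 pbw
batch − LOI leaves glass = 389.9 − 47.52 = 342.4 pbw (= the summed oxide contributions)
each wt % is 100 × oxide ÷ glass

Glass mass = 342.4 pbw (batch 389.9 − LOI 47.52).
Composition: Na2O 0.8677%, ZrO2 3.728%, BaO 9.034%, SiO2 48.14%, Li2O 9.620%, Al2O3 28.61%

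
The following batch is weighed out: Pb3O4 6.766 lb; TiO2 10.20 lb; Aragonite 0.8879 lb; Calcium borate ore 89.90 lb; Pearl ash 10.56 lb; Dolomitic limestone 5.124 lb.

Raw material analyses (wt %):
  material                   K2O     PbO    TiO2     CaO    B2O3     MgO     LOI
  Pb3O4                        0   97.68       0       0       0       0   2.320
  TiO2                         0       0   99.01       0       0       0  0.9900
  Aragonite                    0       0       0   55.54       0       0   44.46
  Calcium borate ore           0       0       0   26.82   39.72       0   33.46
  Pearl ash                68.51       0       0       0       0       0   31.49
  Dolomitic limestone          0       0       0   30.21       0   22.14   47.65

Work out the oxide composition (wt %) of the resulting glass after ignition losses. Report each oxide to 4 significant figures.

Glass mass = 86.94 lb (batch 123.4 − LOI 36.50).
Composition: K2O 8.322%, PbO 7.602%, TiO2 11.62%, CaO 30.08%, B2O3 41.07%, MgO 1.305%

Intermediates are displayed rounded to four significant figures when written out; all internal work keeps exact precision all the way through; every reported figure takes a single rounding — all derived quantities, which include the six compositions, LOI, net glass mass, the totals, yield, are rebuilt at full float precision, exactly as shown in the problem or the answer, from the weighed amounts on 86.94 lb of glass.
What the batch supplies per oxide:
  K2O: 10.56·0.6851 = 7.235 lb
  PbO: 6.766·0.9768 = 6.609 lb
  TiO2: 10.20·0.9901 = 10.10 lb
  CaO: 0.8879·0.5554 + 89.90·0.2682 + 5.124·0.3021 = 26.15 lb
  B2O3: 89.90·0.3972 = 35.71 lb
  MgO: 5.124·0.2214 = 1.134 lb
LOI: 6.766·0.02320 + 10.20·0.009900 + 0.8879·0.4446 + 89.90·0.3346 + 10.56·0.3149 + 5.124·0.4765 = 36.50 lb
The glass mass, total less LOI, = 123.4 − 36.50 = 86.94 lb (equal to the oxide-mass sum)
wt % = oxide mass / glass mass × 100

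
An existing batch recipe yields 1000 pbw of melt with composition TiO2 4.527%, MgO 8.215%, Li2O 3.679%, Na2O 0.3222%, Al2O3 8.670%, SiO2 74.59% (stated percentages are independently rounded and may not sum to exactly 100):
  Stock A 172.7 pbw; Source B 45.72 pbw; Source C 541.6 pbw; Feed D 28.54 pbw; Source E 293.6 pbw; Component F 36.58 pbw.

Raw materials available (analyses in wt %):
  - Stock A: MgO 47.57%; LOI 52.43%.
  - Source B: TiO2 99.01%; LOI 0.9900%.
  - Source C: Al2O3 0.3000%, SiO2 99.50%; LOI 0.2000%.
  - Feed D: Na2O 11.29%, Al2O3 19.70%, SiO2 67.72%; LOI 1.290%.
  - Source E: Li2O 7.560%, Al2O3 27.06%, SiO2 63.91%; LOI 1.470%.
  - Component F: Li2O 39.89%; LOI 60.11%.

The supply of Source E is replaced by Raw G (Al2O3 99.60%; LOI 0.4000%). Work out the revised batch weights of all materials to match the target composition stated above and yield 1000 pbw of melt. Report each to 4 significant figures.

Revised batch per 1000 pbw melt:
  Stock A: 172.7 pbw
  Source B: 45.72 pbw
  Source C: 730.2 pbw
  Feed D: 28.54 pbw
  Raw G: 79.20 pbw
  Component F: 92.23 pbw
Total batch = 1149 pbw; LOI loss = 148.6 pbw

Mid-chain values are printed rounded to four significant digits as written — the whole derivation carries full precision at each step; every reported result takes just one rounding — all derived quantities (the six compositions, totals, ignition loss, glass mass, the yield) are recomputed in full float precision from the batch weights on 1000 pbw of glass, as written in the problem or the answer.
Oxide mass targets, per 1000 pbw melt:
  TiO2: 4.527% × 1000 = 45.27 pbw
  MgO: 8.215% × 1000 = 82.15 pbw
  Li2O: 3.679% × 1000 = 36.79 pbw
  Na2O: 0.3222% × 1000 = 3.222 pbw
  Al2O3: 8.670% × 1000 = 86.70 pbw
  SiO2: 74.59% × 1000 = 745.9 pbw
Mass-balance tally per oxide from the weights as reported, on the stated basis (delivered sums recover each target given rounding of the digits):
  TiO2: 45.72·0.9901 = 45.27 pbw (target 45.27 pbw)
  MgO: 172.7·0.4757 = 82.15 pbw (target 82.15 pbw)
  Li2O: 92.23·0.3989 = 36.79 pbw (target 36.79 pbw)
  Na2O: 28.54·0.1129 = 3.222 pbw (target 3.222 pbw)
  Al2O3: 730.2·0.003000 + 28.54·0.1970 + 79.20·0.9960 = 86.70 pbw (target 86.70 pbw)
  SiO2: 730.2·0.9950 + 28.54·0.6772 = 745.9 pbw (target 745.9 pbw)
Glass-mass sanity pass: total charge less LOI = 1000 pbw (oxide target masses add up to 1000 pbw; with the basis standing at 1000 pbw — any gap is answer rounding).
Adding the batch up: Σ batch = 1149 pbw; ignition loss, Σ(batch × LOI) = 148.6 pbw; yield = glass ÷ total batch = 87.06%.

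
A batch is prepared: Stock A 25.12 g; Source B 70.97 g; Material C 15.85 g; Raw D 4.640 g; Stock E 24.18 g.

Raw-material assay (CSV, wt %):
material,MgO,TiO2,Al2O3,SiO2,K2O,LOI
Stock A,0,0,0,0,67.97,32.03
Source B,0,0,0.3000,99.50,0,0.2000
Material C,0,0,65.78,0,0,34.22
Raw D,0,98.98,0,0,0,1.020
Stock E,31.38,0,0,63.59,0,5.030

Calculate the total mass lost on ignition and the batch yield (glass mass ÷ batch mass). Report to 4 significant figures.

Every computation keeps full float precision from first step to last — working values are shown rounded off to 4 significant figures on the page. Each reported number sees exactly one rounding. Derived quantities, including five oxide percentages, totals, LOI, net glass mass, yield, are computed using the weight values for 125.9 g of glass at full float precision, precisely as stated by either problem or answer.
Ignition loss by material:
  Stock A: 25.12 × 0.3203 = 8.046 g
  Source B: 70.97 × 0.002000 = 0.1419 g
  Material C: 15.85 × 0.3422 = 5.424 g
  Raw D: 4.640 × 0.01020 = 0.04733 g
  Stock E: 24.18 × 0.05030 = 1.216 g
Total LOI = 14.88 g
Glass = batch − LOI = 140.8 − 14.88 = 125.9 g

LOI loss = 14.88 g; glass = 125.9 g; yield = 89.43%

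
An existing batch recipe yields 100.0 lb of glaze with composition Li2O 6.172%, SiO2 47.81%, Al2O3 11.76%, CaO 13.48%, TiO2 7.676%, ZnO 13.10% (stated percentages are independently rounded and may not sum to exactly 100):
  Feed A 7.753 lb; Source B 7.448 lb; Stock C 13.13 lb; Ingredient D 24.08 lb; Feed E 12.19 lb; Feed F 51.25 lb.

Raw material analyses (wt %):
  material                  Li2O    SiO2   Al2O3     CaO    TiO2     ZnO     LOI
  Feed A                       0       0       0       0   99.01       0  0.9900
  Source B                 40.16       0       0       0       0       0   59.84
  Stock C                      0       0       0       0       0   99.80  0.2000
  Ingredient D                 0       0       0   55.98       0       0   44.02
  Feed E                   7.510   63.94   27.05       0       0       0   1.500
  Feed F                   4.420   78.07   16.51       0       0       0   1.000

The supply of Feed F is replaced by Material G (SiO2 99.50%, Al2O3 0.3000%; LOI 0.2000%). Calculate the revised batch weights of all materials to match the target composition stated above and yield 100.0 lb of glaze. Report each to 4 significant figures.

All arithmetic keeps full precision at all times. Working values are displayed, rounded to four significant digits, in the printout. Every reported result sees exactly one rounding. The derived quantities (the totals, ignition loss, the yield, the six compositions, net glass mass) are carried at full precision from the batch weights on 100.0 lb of glass as quoted within the problem or the answer.
Target masses of each oxide per 100.0 lb glaze:
  Li2O: 6.172% × 100.0 = 6.172 lb
  SiO2: 47.81% × 100.0 = 47.81 lb
  Al2O3: 11.76% × 100.0 = 11.76 lb
  CaO: 13.48% × 100.0 = 13.48 lb
  TiO2: 7.676% × 100.0 = 7.676 lb
  ZnO: 13.10% × 100.0 = 13.10 lb
Oxide-by-oxide audit with the batch weights as given, on the stated basis (each sum matches its target mass exact up to rounding of places):
  Li2O: 7.281·0.4016 + 43.25·0.07510 = 6.172 lb (target 6.172 lb)
  SiO2: 43.25·0.6394 + 20.26·0.9950 = 47.81 lb (target 47.81 lb)
  Al2O3: 43.25·0.2705 + 20.26·0.003000 = 11.76 lb (target 11.76 lb)
  CaO: 24.08·0.5598 = 13.48 lb (target 13.48 lb)
  TiO2: 7.753·0.9901 = 7.676 lb (target 7.676 lb)
  ZnO: 13.13·0.9980 = 13.10 lb (target 13.10 lb)
Glass-mass closure: the batch minus its LOI: 100.0 lb (targets for the oxides total 100.0 lb; the stated basis being 100.0 lb — any gap is answer rounding).
Summing the batch: Σ batch = 115.8 lb; loss to ignition Σ batch·LOI = 15.75 lb; the yield ratio, glass ÷ batch: 86.39%.

Revised batch per 100.0 lb glaze:
  Feed A: 7.753 lb
  Source B: 7.281 lb
  Stock C: 13.13 lb
  Ingredient D: 24.08 lb
  Feed E: 43.25 lb
  Material G: 20.26 lb
Total batch = 115.8 lb; LOI loss = 15.75 lb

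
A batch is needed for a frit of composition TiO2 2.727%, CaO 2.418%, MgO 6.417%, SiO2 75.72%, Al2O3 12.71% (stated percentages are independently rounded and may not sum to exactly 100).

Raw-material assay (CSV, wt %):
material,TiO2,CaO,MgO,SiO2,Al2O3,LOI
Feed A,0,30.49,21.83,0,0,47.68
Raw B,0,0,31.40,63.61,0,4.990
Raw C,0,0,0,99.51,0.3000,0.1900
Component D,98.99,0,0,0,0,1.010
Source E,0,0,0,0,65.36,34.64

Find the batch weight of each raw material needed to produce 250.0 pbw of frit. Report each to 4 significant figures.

All internal work runs at full precision through every step; working values appear with 4-significant-digit rounding as written — every reported result undergoes a single rounding — the derived quantities are re-derived from the batch weights on 250.0 pbw of glass at exact precision (yield, totals, net glass mass, the five compositions, ignition loss), precisely as stated by either problem or answer.
Oxide-by-oxide targets in 250.0 pbw frit:
  TiO2: 2.727% × 250.0 = 6.818 pbw
  CaO: 2.418% × 250.0 = 6.045 pbw
  MgO: 6.417% × 250.0 = 16.04 pbw
  SiO2: 75.72% × 250.0 = 189.3 pbw
  Al2O3: 12.71% × 250.0 = 31.78 pbw
Per-oxide balance check given the weights on record, for the quoted basis mass (oxide sums agree with the targets within answer rounding):
  TiO2: 6.887·0.9899 = 6.817 pbw (target 6.818 pbw)
  CaO: 19.83·0.3049 = 6.046 pbw (target 6.045 pbw)
  MgO: 19.83·0.2183 + 37.31·0.3140 = 16.04 pbw (target 16.04 pbw)
  SiO2: 37.31·0.6361 + 166.4·0.9951 = 189.3 pbw (target 189.3 pbw)
  Al2O3: 166.4·0.003000 + 47.85·0.6536 = 31.77 pbw (target 31.78 pbw)
Glass-mass bookkeeping: net batch after ignition = 250.0 pbw (the Σ of target masses is 250.0 pbw; with the basis standing at 250.0 pbw — gaps are rounding artifacts).
Summing the batch: Σ batch = 278.3 pbw; the LOI term Σ batch·LOI equals 28.28 pbw; the yield ratio, glass ÷ batch: 89.84%.

Batch per 250.0 pbw frit:
  Feed A: 19.83 pbw
  Raw B: 37.31 pbw
  Raw C: 166.4 pbw
  Component D: 6.887 pbw
  Source E: 47.85 pbw
Total batch = 278.3 pbw; LOI loss = 28.28 pbw; yield = 89.84%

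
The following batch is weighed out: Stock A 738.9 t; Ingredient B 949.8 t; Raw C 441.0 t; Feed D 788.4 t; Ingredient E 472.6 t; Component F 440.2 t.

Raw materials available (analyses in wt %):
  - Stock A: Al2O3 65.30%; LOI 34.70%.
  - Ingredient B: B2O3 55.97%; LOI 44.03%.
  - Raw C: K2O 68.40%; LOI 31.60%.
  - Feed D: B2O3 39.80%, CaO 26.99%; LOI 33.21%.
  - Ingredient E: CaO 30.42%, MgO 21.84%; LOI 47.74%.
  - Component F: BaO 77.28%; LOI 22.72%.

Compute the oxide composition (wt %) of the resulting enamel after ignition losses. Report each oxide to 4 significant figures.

The whole derivation keeps exact precision all the way through; in-progress results appear, rounded to four significant figures, in the printout — every reported figure undergoes a single rounding — all derived quantities are rebuilt at exact precision (six oxide percentages, ignition loss, totals, net glass mass, yield) starting from the weights on 2429 t of glass, exactly as shown in the problem or answer text.
Per-oxide mass from batch:
  Al2O3: 738.9·0.6530 = 482.5 t
  K2O: 441.0·0.6840 = 301.6 t
  B2O3: 949.8·0.5597 + 788.4·0.3980 = 845.4 t
  CaO: 788.4·0.2699 + 472.6·0.3042 = 356.6 t
  MgO: 472.6·0.2184 = 103.2 t
  BaO: 440.2·0.7728 = 340.2 t
LOI: 738.9·0.3470 + 949.8·0.4403 + 441.0·0.3160 + 788.4·0.3321 + 472.6·0.4774 + 440.2·0.2272 = 1401 t
batch − LOI leaves glass = 3831 − 1401 = 2429 t (consistent with Σ oxide mass)
wt % = oxide mass / glass mass × 100

Glass mass = 2429 t (batch 3831 − LOI 1401).
Composition: Al2O3 19.86%, K2O 12.42%, B2O3 34.80%, CaO 14.68%, MgO 4.248%, BaO 14.00%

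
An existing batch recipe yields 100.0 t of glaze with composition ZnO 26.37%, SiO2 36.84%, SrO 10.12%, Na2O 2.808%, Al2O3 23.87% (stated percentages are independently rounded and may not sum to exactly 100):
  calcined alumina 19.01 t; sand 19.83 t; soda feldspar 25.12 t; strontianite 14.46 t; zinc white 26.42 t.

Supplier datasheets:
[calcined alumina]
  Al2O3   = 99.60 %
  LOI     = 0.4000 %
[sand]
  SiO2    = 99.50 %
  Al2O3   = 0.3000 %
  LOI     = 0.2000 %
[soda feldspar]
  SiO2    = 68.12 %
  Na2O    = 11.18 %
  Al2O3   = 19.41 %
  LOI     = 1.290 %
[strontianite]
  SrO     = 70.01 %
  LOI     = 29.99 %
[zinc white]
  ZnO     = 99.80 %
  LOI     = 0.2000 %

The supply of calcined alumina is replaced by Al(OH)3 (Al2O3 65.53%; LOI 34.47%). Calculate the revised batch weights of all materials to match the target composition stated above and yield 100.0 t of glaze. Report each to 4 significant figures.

All arithmetic carries exact precision at all times. Values along the way are printed, with 4-significant-digit rounding, between the steps — every reported number undergoes a single rounding; derived quantities, which include the totals, the five compositions, net glass mass, the yield, ignition loss, are recomputed in exact precision, exactly as printed in the problem or answer text, starting from the weights at 100.0 t of glass.
Target masses of each oxide per 100.0 t glaze:
  ZnO: 26.37% × 100.0 = 26.37 t
  SiO2: 36.84% × 100.0 = 36.84 t
  SrO: 10.12% × 100.0 = 10.12 t
  Na2O: 2.808% × 100.0 = 2.808 t
  Al2O3: 23.87% × 100.0 = 23.87 t
Sums-versus-targets review per the reported batch figures, against the basis in use (sum by sum, the targets are met exact up to rounding of places):
  ZnO: 26.42·0.9980 = 26.37 t (target 26.37 t)
  SiO2: 19.83·0.9950 + 25.12·0.6812 = 36.84 t (target 36.84 t)
  SrO: 14.46·0.7001 = 10.12 t (target 10.12 t)
  Na2O: 25.12·0.1118 = 2.808 t (target 2.808 t)
  Al2O3: 28.90·0.6553 + 19.83·0.003000 + 25.12·0.1941 = 23.87 t (target 23.87 t)
Mass balance on the glass: net batch after ignition = 100.0 t (per-oxide target masses sum to 100.0 t; against the stated basis, 100.0 t — gaps are rounding artifacts).
Batch total: Σ batch = 114.7 t; ignition loss, Σ(batch × LOI) = 14.71 t; yield, glass over the total, = 87.17%.

Revised batch per 100.0 t glaze:
  Al(OH)3: 28.90 t
  sand: 19.83 t
  soda feldspar: 25.12 t
  strontianite: 14.46 t
  zinc white: 26.42 t
Total batch = 114.7 t; LOI loss = 14.71 t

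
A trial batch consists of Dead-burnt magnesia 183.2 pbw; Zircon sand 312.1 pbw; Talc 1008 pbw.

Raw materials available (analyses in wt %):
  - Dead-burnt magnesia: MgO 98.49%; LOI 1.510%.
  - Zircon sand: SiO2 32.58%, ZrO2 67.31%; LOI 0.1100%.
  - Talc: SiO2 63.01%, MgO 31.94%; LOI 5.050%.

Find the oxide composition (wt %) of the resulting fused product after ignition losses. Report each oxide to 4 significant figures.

Glass mass = 1449 pbw (batch 1503 − LOI 54.01).
Composition: SiO2 50.84%, MgO 34.66%, ZrO2 14.50%

Values along the way appear (rounded to 4 significant figures) at each printed step. Every computation runs at exact precision all the way through — a single rounding produces every reported result. All derived quantities (the totals, glass mass, the three compositions, LOI, yield) are rebuilt using the weight values on 1449 pbw of glass in full float precision, as given in problem or answer.
Oxide-by-oxide delivered mass:
  SiO2: 312.1·0.3258 + 1008·0.6301 = 736.8 pbw
  MgO: 183.2·0.9849 + 1008·0.3194 = 502.4 pbw
  ZrO2: 312.1·0.6731 = 210.1 pbw
LOI: 183.2·0.01510 + 312.1·0.001100 + 1008·0.05050 = 54.01 pbw
Resulting glass, batch − LOI: 1503 − 54.01 = 1449 pbw (equal to the oxide-mass sum)
oxide / glass × 100 gives the wt %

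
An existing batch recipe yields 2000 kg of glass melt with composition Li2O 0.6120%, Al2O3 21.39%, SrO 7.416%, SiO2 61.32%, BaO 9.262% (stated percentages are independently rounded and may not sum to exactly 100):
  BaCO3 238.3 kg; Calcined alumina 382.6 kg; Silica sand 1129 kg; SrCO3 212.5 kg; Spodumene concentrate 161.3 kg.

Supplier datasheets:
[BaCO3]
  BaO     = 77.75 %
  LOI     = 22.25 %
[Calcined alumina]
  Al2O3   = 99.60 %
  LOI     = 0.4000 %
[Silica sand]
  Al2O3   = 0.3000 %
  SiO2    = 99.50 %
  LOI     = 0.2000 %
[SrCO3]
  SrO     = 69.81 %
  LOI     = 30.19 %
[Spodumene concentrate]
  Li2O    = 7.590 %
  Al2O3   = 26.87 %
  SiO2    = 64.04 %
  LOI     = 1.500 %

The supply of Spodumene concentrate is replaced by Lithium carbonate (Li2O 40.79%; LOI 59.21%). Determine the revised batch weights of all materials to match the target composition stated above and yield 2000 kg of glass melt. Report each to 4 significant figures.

All internal work holds full float precision through the solve; values along the way are displayed, rounded to four significant figures, in the printout. A single rounding yields every reported number. All derived quantities (the five compositions, the yield, the totals, LOI, net glass mass) are rebuilt in exact precision using the weight values for 2000 kg of glass as they appear in either problem or answer.
Oxide mass targets, per 2000 kg glass melt:
  Li2O: 0.6120% × 2000 = 12.24 kg
  Al2O3: 21.39% × 2000 = 427.8 kg
  SrO: 7.416% × 2000 = 148.3 kg
  SiO2: 61.32% × 2000 = 1226 kg
  BaO: 9.262% × 2000 = 185.2 kg
Balance tally, oxide-wise, with the batch weights as given, relative to the basis at hand (summed amounts equal target values modulo rounding of the values):
  Li2O: 30.01·0.4079 = 12.24 kg (target 12.24 kg)
  Al2O3: 425.8·0.9960 + 1233·0.003000 = 427.8 kg (target 427.8 kg)
  SrO: 212.5·0.6981 = 148.3 kg (target 148.3 kg)
  SiO2: 1233·0.9950 = 1227 kg (target 1226 kg)
  BaO: 238.3·0.7775 = 185.3 kg (target 185.2 kg)
Glass-mass sanity pass: total batch − LOI = 2000 kg (oxide target masses add up to 2000 kg; with the basis standing at 2000 kg — rounding explains the deltas).
Adding the batch up: Σ batch = 2140 kg; LOI loss = Σ batch·LOI = 139.1 kg; glass ÷ batch gives a yield of 93.50%.

Revised batch per 2000 kg glass melt:
  BaCO3: 238.3 kg
  Calcined alumina: 425.8 kg
  Silica sand: 1233 kg
  SrCO3: 212.5 kg
  Lithium carbonate: 30.01 kg
Total batch = 2140 kg; LOI loss = 139.1 kg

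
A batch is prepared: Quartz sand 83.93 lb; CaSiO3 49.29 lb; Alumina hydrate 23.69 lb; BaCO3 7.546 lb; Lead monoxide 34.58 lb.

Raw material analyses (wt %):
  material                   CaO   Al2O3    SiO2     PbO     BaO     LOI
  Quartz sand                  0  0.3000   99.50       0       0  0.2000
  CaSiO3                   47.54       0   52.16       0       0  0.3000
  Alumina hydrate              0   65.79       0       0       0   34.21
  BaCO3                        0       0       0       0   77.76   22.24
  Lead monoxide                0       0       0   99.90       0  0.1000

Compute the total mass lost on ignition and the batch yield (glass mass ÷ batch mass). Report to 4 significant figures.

LOI loss = 10.13 lb; glass = 188.9 lb; yield = 94.91%

Each numeric step keeps full float precision through every step; rounding to 4 significant digits governs every mid-chain value as shown — every reported value takes just one rounding; the derived quantities, which include yield, LOI, five oxide percentages, net glass mass, totals, are rebuilt in exact precision, as set out in either problem or answer, using the weight values at 188.9 lb of glass.
Each material's LOI contribution:
  Quartz sand: 83.93 × 0.002000 = 0.1679 lb
  CaSiO3: 49.29 × 0.003000 = 0.1479 lb
  Alumina hydrate: 23.69 × 0.3421 = 8.104 lb
  BaCO3: 7.546 × 0.2224 = 1.678 lb
  Lead monoxide: 34.58 × 0.001000 = 0.03458 lb
Total LOI = 10.13 lb
Glass = batch − LOI = 199.0 − 10.13 = 188.9 lb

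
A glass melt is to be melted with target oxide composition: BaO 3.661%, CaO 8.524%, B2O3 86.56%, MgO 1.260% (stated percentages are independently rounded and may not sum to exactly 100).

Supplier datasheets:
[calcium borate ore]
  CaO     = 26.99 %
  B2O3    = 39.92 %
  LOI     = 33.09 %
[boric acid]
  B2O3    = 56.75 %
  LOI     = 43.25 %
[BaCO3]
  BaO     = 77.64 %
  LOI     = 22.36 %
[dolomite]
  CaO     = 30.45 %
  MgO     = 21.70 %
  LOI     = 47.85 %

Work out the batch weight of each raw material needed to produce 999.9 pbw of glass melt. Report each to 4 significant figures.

Batch per 999.9 pbw glass melt:
  calcium borate ore: 250.3 pbw
  boric acid: 1349 pbw
  BaCO3: 47.15 pbw
  dolomite: 58.06 pbw
Total batch = 1705 pbw; LOI loss = 704.6 pbw; yield = 58.66%

All internal work carries full float precision through the solve. Mid-chain values are printed, rounded to 4 significant digits, within the worked lines; a single rounding yields every reported value. The derived quantities, which include the four compositions, totals, ignition loss, net glass mass, the yield, are recomputed at full precision, precisely as stated by the problem or answer text, from the weighed amounts per 999.9 pbw of glass.
The oxide mass targets at 999.9 pbw glass melt:
  BaO: 3.661% × 999.9 = 36.61 pbw
  CaO: 8.524% × 999.9 = 85.23 pbw
  B2O3: 86.56% × 999.9 = 865.5 pbw
  MgO: 1.260% × 999.9 = 12.60 pbw
Per-oxide balance check with the batch weights as given, for the quoted basis mass (summed amounts equal target values once rounding is allowed for):
  BaO: 47.15·0.7764 = 36.61 pbw (target 36.61 pbw)
  CaO: 250.3·0.2699 + 58.06·0.3045 = 85.24 pbw (target 85.23 pbw)
  B2O3: 250.3·0.3992 + 1349·0.5675 = 865.5 pbw (target 865.5 pbw)
  MgO: 58.06·0.2170 = 12.60 pbw (target 12.60 pbw)
Glass-mass bookkeeping: total charge less LOI = 999.9 pbw (targets for the oxides total 999.9 pbw; with the basis standing at 999.9 pbw — deltas are rounding alone).
Adding the batch up: Σ batch = 1705 pbw; LOI removed, Σ of batch·LOI: 704.6 pbw; yield: glass divided by total = 58.66%.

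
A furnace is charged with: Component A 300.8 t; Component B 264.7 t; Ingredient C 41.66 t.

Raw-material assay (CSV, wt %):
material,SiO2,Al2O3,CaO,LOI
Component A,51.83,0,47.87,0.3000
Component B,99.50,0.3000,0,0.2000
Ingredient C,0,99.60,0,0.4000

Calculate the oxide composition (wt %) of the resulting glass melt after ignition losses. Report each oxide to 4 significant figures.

Glass mass = 605.6 t (batch 607.2 − LOI 1.598).
Composition: SiO2 69.24%, Al2O3 6.983%, CaO 23.78%

Every computation carries exact precision through the solve — values along the way are displayed (rounded to 4 significant digits) on the page; every reported number takes just one rounding — the derived quantities (yield, the totals, LOI, net glass mass, the three compositions) are recomputed starting from the weights at 605.6 t of glass in exact precision exactly as printed in either problem or answer.
Oxide-by-oxide delivered mass:
  SiO2: 300.8·0.5183 + 264.7·0.9950 = 419.3 t
  Al2O3: 264.7·0.003000 + 41.66·0.9960 = 42.29 t
  CaO: 300.8·0.4787 = 144.0 t
LOI: 300.8·0.003000 + 264.7·0.002000 + 41.66·0.004000 = 1.598 t
The glass mass, total less LOI, = 607.2 − 1.598 = 605.6 t (= Σ oxide masses)
oxide / glass × 100 gives the wt %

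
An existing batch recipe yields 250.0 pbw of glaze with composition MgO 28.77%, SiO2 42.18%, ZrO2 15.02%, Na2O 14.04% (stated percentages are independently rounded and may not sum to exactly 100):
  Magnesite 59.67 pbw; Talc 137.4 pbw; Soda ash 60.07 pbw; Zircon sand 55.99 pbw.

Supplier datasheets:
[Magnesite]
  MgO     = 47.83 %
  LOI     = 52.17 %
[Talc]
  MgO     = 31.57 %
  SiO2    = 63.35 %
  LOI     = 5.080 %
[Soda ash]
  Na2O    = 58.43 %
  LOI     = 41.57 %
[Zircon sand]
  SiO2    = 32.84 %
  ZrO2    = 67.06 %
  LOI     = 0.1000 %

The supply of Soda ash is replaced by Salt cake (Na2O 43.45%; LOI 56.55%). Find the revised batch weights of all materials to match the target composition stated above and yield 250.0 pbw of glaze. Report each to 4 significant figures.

The intermediate values appear, rounded to four significant figures, when written out; the working math holds exact precision from first step to last — every reported number includes exactly one rounding; derived quantities (the four compositions, totals, yield, glass mass, ignition loss) are recomputed at full float precision using the weight values on 250.0 pbw of glass precisely as stated by question or answer.
The oxide mass targets at 250.0 pbw glaze:
  MgO: 28.77% × 250.0 = 71.92 pbw
  SiO2: 42.18% × 250.0 = 105.4 pbw
  ZrO2: 15.02% × 250.0 = 37.55 pbw
  Na2O: 14.04% × 250.0 = 35.10 pbw
Oxide-by-oxide audit with the batch weights as given, under the basis named above (sum by sum, the targets are met modulo rounding of the values):
  MgO: 59.67·0.4783 + 137.4·0.3157 = 71.92 pbw (target 71.92 pbw)
  SiO2: 137.4·0.6335 + 55.99·0.3284 = 105.4 pbw (target 105.4 pbw)
  ZrO2: 55.99·0.6706 = 37.55 pbw (target 37.55 pbw)
  Na2O: 80.78·0.4345 = 35.10 pbw (target 35.10 pbw)
The glass-mass cross-check: total charge less LOI = 250.0 pbw (summing oxide targets gives 250.0 pbw; versus the stated basis of 250.0 pbw — gaps are rounding artifacts).
Summing the batch: Σ batch = 333.8 pbw; the LOI term Σ batch·LOI equals 83.85 pbw; yield, glass over the total, = 74.88%.

Revised batch per 250.0 pbw glaze:
  Magnesite: 59.67 pbw
  Talc: 137.4 pbw
  Salt cake: 80.78 pbw
  Zircon sand: 55.99 pbw
Total batch = 333.8 pbw; LOI loss = 83.85 pbw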